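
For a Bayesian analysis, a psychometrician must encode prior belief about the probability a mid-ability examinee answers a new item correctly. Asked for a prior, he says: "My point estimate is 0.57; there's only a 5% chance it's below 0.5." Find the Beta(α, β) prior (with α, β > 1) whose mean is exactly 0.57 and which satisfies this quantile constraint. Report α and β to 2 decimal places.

α ≈ 77.94, β ≈ 58.80

With mean 0.57 fixed, write α = 0.57s, β = 0.43s where s = α+β.
Need P(θ < 0.5) = 0.05 under Beta(0.57s, 0.43s). Normal approximation: (q−m)/√(m(1−m)/s) ≈ z_{0.05} = -1.64, so s ≈ 0.57·0.43·(-1.64)²/(0.5−0.57)² = 135.3.
At s = 135.3: P(θ<0.5) ≈ 0.051. Adjusting to match 0.05 gives s ≈ 136.74.
So α = 0.57·136.74 ≈ 77.94, β = 0.43·136.74 ≈ 58.80.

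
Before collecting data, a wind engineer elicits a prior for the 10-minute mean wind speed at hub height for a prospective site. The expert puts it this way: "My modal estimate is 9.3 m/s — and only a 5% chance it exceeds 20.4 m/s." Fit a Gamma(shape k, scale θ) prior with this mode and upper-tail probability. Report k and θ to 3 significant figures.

k ≈ 5.46, θ ≈ 2.09

Gamma(k,θ) with k>1 has mode (k−1)θ, so θ = 9.3/(k−1).
Need P(X < 20.4) = 0.95 with θ tied to k this way. Start at k = 2, θ = 9.3: P(X<20.4) ≈ 0.644.
Too low — raise k to concentrate. Iterating converges to k ≈ 5.46.
Then θ = 9.3/(5.46−1) ≈ 2.09.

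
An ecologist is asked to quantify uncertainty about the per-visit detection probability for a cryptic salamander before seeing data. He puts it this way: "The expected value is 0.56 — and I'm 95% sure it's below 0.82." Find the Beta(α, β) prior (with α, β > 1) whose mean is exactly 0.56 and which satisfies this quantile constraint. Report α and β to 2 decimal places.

With mean 0.56 fixed, write α = 0.56s, β = 0.44s where s = α+β.
Need P(θ < 0.82) = 0.95 under Beta(0.56s, 0.44s). Normal approximation: (q−m)/√(m(1−m)/s) ≈ z_{0.95} = 1.64, so s ≈ 0.56·0.44·(1.64)²/(0.82−0.56)² = 9.9.
At s = 9.9: P(θ<0.82) ≈ 0.965. Adjusting to match 0.95 gives s ≈ 8.26.
So α = 0.56·8.26 ≈ 4.62, β = 0.44·8.26 ≈ 3.63.

α ≈ 4.62, β ≈ 3.63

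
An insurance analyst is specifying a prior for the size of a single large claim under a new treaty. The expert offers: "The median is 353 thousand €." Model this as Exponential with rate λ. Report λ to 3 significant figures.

λ ≈ 0.00196

Exponential median = ln 2 / λ, so λ = ln 2 / 353.0 = 0.00196.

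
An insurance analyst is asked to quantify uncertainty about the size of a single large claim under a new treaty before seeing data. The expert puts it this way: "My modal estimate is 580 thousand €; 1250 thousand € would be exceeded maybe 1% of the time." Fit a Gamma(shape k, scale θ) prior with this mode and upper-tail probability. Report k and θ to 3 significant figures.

k ≈ 9.21, θ ≈ 70.6

Gamma(k,θ) with k>1 has mode (k−1)θ, so θ = 580/(k−1).
Need P(X < 1250) = 0.99 with θ tied to k this way. Start at k = 2, θ = 580: P(X<1250) ≈ 0.634.
Too low — raise k to concentrate. Iterating converges to k ≈ 9.21.
Then θ = 580/(9.21−1) ≈ 70.6.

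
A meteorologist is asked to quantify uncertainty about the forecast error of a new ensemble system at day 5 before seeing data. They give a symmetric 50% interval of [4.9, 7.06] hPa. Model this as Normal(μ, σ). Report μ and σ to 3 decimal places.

μ = 5.980, σ = 1.601

A symmetric 50% interval runs μ ± z·σ with z = 0.6745.
Half-width = 1.08, so σ = 1.08/0.6745 = 1.601.
μ is the interval midpoint, 5.980.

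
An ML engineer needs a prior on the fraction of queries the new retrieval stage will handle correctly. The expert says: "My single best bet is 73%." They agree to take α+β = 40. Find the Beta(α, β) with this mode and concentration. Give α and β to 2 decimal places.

For α,β > 1 the Beta mode is (α−1)/(α+β−2). With α+β = 40, the mode is (α−1)/38.
Set (α−1)/38 = 0.73 → α = 1 + 0.73·38 = 28.74.
β = 40 − α = 11.26.

α = 28.74, β = 11.26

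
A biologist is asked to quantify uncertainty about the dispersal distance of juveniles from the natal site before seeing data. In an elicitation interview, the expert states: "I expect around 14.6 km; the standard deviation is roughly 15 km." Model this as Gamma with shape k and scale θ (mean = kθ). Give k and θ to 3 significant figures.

For Gamma(k, scale θ): mean = kθ, variance = kθ², so CV = 1/√k.
CV = SD/mean = 15/14.6 = 1.027, hence k = 1/CV² = 0.947.
Then θ = mean/k = 14.6/0.947 = 15.4.

k ≈ 0.947, θ ≈ 15.4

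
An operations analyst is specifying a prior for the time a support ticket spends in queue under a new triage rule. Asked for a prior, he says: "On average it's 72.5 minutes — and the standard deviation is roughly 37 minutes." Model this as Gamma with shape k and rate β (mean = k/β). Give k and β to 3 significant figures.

For Gamma(k, rate β): mean = k/β, variance = k/β², so CV = 1/√k.
CV = SD/mean = 37/72.5 = 0.5103, hence k = 1/CV² = 3.84.
Then β = k/mean = 3.84/72.5 = 0.053.

k ≈ 3.84, β ≈ 0.053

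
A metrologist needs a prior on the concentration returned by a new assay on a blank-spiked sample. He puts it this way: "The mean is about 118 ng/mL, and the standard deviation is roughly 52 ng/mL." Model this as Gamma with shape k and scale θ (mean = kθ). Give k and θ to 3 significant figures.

k ≈ 5.15, θ ≈ 22.9

For Gamma(k, scale θ): mean = kθ, variance = kθ², so CV = 1/√k.
CV = SD/mean = 52/118 = 0.4407, hence k = 1/CV² = 5.15.
Then θ = mean/k = 118/5.15 = 22.9.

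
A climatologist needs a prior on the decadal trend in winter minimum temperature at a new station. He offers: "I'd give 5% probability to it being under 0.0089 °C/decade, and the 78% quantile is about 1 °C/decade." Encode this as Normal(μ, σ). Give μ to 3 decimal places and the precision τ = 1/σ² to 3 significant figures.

The p-quantile of Normal(μ,σ) is μ + z_p·σ, with z_{0.05} = -1.645 and z_{0.78} = 0.7722.
Eliminate σ: μ = (z₂·x₁ − z₁·x₂)/(z₂ − z₁) = (0.7722·0.0089 − (-1.645)·1)/2.417 = 0.683.
Then σ = (x₂ − x₁)/(z₂ − z₁) = (1 − 0.0089)/2.417 = 0.410.
Precision τ = 1/σ² = 1/0.41² = 5.95.

μ = 0.683, τ = 5.95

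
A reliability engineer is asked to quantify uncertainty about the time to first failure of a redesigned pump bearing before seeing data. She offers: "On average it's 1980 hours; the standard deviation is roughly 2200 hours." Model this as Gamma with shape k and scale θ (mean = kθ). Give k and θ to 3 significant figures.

k ≈ 0.81, θ ≈ 2440

For Gamma(k, scale θ): mean = kθ, variance = kθ², so CV = 1/√k.
CV = SD/mean = 2200/1980 = 1.111, hence k = 1/CV² = 0.81.
Then θ = mean/k = 1980/0.81 = 2440.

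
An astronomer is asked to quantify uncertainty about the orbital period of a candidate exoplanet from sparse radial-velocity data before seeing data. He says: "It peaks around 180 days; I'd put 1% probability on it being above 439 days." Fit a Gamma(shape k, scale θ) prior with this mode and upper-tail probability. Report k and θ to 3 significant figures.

Gamma(k,θ) with k>1 has mode (k−1)θ, so θ = 180/(k−1).
Need P(X < 439) = 0.99 with θ tied to k this way. Start at k = 2, θ = 180: P(X<439) ≈ 0.700.
Too low — raise k to concentrate. Iterating converges to k ≈ 6.94.
Then θ = 180/(6.94−1) ≈ 30.3.

k ≈ 6.94, θ ≈ 30.3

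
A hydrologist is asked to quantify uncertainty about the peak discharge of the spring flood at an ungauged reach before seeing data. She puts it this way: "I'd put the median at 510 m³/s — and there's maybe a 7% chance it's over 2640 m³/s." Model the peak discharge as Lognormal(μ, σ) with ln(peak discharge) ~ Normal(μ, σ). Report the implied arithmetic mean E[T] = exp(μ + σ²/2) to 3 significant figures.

E[T] ≈ 949 m³/s

If T ~ Lognormal(μ,σ) then ln T ~ Normal(μ,σ), so the p-quantile of ln T is μ + z_p·σ.
ln(510) = 6.234 and ln(2640) = 7.879; z_{0.5} = 0, z_{0.93} = 1.476.
σ = (7.879 − 6.234)/(1.476 − (0)) = 1.114.
μ = 6.234 − (0)·1.114 = 6.234.
E[T] = exp(μ + σ²/2) = exp(6.234 + 0.6206) = 949 m³/s.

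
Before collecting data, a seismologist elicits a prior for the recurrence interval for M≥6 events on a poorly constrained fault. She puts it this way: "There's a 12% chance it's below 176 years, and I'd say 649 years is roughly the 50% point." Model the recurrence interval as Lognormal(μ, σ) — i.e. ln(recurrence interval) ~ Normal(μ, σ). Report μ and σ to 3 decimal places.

If T ~ Lognormal(μ,σ) then ln T ~ Normal(μ,σ), so the p-quantile of ln T is μ + z_p·σ.
ln(176) = 5.17 and ln(649) = 6.475; z_{0.12} = -1.175, z_{0.5} = 0.
σ = (6.475 − 5.17)/(0 − (-1.175)) = 1.111.
μ = 5.17 − (-1.175)·1.111 = 6.475.

μ ≈ 6.475, σ ≈ 1.111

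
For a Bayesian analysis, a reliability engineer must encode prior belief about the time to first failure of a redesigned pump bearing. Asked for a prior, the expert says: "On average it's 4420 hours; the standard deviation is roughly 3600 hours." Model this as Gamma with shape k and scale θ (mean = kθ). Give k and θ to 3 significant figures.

k ≈ 1.51, θ ≈ 2930

For Gamma(k, scale θ): mean = kθ, variance = kθ², so CV = 1/√k.
CV = SD/mean = 3600/4420 = 0.8145, hence k = 1/CV² = 1.51.
Then θ = mean/k = 4420/1.51 = 2930.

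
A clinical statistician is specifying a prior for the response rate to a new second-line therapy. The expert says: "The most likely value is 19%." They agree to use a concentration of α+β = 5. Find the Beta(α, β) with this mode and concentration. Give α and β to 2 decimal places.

For α,β > 1 the Beta mode is (α−1)/(α+β−2). With α+β = 5, the mode is (α−1)/3.
Set (α−1)/3 = 0.19 → α = 1 + 0.19·3 = 1.57.
β = 5 − α = 3.43.

α = 1.57, β = 3.43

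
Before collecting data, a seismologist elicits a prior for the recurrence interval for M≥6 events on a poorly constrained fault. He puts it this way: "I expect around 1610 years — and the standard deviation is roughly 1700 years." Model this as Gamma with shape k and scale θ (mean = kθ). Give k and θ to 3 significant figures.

For Gamma(k, scale θ): mean = kθ, variance = kθ², so CV = 1/√k.
CV = SD/mean = 1700/1610 = 1.056, hence k = 1/CV² = 0.897.
Then θ = mean/k = 1610/0.897 = 1800.

k ≈ 0.897, θ ≈ 1800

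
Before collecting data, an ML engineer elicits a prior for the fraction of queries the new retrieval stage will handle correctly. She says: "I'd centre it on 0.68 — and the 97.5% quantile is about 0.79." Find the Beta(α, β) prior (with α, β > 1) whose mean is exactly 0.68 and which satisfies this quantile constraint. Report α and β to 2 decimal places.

α ≈ 41.49, β ≈ 19.52

With mean 0.68 fixed, write α = 0.68s, β = 0.32s where s = α+β.
Need P(θ < 0.79) = 0.975 under Beta(0.68s, 0.32s). Normal approximation: (q−m)/√(m(1−m)/s) ≈ z_{0.975} = 1.96, so s ≈ 0.68·0.32·(1.96)²/(0.79−0.68)² = 69.1.
At s = 69.1: P(θ<0.79) ≈ 0.982. Adjusting to match 0.975 gives s ≈ 61.01.
So α = 0.68·61.01 ≈ 41.49, β = 0.32·61.01 ≈ 19.52.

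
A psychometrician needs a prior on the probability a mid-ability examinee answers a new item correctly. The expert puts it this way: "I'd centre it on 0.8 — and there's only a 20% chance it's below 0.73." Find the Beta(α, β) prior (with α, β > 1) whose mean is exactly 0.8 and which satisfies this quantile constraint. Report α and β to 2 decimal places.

α ≈ 16.65, β ≈ 4.16

With mean 0.8 fixed, write α = 0.8s, β = 0.2s where s = α+β.
Need P(θ < 0.73) = 0.2 under Beta(0.8s, 0.2s). Normal approximation: (q−m)/√(m(1−m)/s) ≈ z_{0.2} = -0.842, so s ≈ 0.8·0.2·(-0.842)²/(0.73−0.8)² = 23.1.
At s = 23.1: P(θ<0.73) ≈ 0.190. Adjusting to match 0.2 gives s ≈ 20.81.
So α = 0.8·20.81 ≈ 16.65, β = 0.2·20.81 ≈ 4.16.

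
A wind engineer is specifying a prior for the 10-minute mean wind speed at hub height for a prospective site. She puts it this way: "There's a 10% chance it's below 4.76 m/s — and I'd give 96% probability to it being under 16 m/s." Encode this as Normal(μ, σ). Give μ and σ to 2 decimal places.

μ = 9.51, σ = 3.71

For Normal(μ,σ), the p-quantile is μ + z_p·σ. Here z_{0.1} = -1.282, z_{0.96} = 1.751.
So 4.76 = μ − 1.282σ and 16 = μ + 1.751σ.
Subtracting: σ = (16 − 4.76)/(1.751 − (-1.282)) = 3.71.
Then μ = 4.76 − (-1.282)·3.71 = 9.51.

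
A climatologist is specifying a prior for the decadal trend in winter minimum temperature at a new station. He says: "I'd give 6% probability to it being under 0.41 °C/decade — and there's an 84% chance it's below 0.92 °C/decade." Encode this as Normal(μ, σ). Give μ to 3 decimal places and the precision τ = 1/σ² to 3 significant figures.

μ = 0.721, τ = 25

For Normal(μ,σ), the p-quantile is μ + z_p·σ. Here z_{0.06} = -1.555, z_{0.84} = 0.9945.
So 0.41 = μ − 1.555σ and 0.92 = μ + 0.9945σ.
Subtracting: σ = (0.92 − 0.41)/(0.9945 − (-1.555)) = 0.200.
Then μ = 0.41 − (-1.555)·0.200 = 0.721.
Precision τ = 1/σ² = 1/0.2001² = 25.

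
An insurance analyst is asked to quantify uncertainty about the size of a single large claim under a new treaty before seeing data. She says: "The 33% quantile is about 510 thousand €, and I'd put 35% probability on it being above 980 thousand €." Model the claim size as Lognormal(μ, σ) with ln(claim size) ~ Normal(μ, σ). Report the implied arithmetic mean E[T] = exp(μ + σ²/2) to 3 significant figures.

E[T] ≈ 988 thousand €

If T ~ Lognormal(μ,σ) then ln T ~ Normal(μ,σ), so the p-quantile of ln T is μ + z_p·σ.
ln(510) = 6.234 and ln(980) = 6.888; z_{0.33} = -0.4399, z_{0.65} = 0.3853.
σ = (6.888 − 6.234)/(0.3853 − (-0.4399)) = 0.791.
μ = 6.234 − (-0.4399)·0.791 = 6.583.
E[T] = exp(μ + σ²/2) = exp(6.583 + 0.3132) = 988 thousand €.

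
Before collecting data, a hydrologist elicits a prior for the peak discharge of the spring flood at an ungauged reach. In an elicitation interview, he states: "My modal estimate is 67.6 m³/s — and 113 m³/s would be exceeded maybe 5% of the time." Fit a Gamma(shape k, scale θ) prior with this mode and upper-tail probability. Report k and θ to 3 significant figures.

Gamma(k,θ) with k>1 has mode (k−1)θ, so θ = 67.6/(k−1).
Need P(X < 113) = 0.95 with θ tied to k this way. Start at k = 2, θ = 67.6: P(X<113) ≈ 0.498.
Too low — raise k to concentrate. Iterating converges to k ≈ 11.6.
Then θ = 67.6/(11.6−1) ≈ 6.39.

k ≈ 11.6, θ ≈ 6.39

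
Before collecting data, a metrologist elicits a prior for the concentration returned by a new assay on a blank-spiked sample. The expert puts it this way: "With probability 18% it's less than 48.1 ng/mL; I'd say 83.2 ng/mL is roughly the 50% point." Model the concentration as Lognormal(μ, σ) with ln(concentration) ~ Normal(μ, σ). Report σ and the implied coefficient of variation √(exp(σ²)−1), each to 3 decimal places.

σ ≈ 0.599, CV ≈ 0.656

If T ~ Lognormal(μ,σ) then ln T ~ Normal(μ,σ), so the p-quantile of ln T is μ + z_p·σ.
ln(48.1) = 3.873 and ln(83.2) = 4.421; z_{0.18} = -0.9154, z_{0.5} = 0.
σ = (4.421 − 3.873)/(0 − (-0.9154)) = 0.599.
μ = 3.873 − (-0.9154)·0.599 = 4.421.
CV = √(exp(σ²)−1) = √(exp(0.3584)−1) = 0.656.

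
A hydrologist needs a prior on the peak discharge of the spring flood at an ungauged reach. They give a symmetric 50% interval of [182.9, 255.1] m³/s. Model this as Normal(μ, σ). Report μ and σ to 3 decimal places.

μ = 219.000, σ = 53.522

A symmetric 50% interval runs μ ± z·σ with z = 0.6745.
Half-width = 36.1, so σ = 36.1/0.6745 = 53.522.
μ is the interval midpoint, 219.000.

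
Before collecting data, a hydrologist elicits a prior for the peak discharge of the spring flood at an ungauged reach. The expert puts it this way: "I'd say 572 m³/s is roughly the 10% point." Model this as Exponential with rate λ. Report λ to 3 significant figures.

P(T < 572.0) = 1 − e^(−λ·572.0) = 0.1, so λ = −ln(1−0.1)/572.0 = −ln(0.9)/572.0 = 0.000184.

λ ≈ 0.000184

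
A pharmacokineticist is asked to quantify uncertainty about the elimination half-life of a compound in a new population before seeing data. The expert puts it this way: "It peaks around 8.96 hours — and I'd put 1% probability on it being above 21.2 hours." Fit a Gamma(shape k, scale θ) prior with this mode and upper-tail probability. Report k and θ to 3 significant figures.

Gamma(k,θ) with k>1 has mode (k−1)θ, so θ = 8.96/(k−1).
Need P(X < 21.2) = 0.99 with θ tied to k this way. Start at k = 2, θ = 8.96: P(X<21.2) ≈ 0.684.
Too low — raise k to concentrate. Iterating converges to k ≈ 7.4.
Then θ = 8.96/(7.4−1) ≈ 1.4.

k ≈ 7.4, θ ≈ 1.4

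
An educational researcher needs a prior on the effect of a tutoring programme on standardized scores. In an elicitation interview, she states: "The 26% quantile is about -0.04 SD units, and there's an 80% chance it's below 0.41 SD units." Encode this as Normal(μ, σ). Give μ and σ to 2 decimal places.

The p-quantile of Normal(μ,σ) is μ + z_p·σ, with z_{0.26} = -0.6433 and z_{0.8} = 0.8416.
Eliminate σ: μ = (z₂·x₁ − z₁·x₂)/(z₂ − z₁) = (0.8416·-0.04 − (-0.6433)·0.41)/1.485 = 0.15.
Then σ = (x₂ − x₁)/(z₂ − z₁) = (0.41 − -0.04)/1.485 = 0.30.

μ = 0.15, σ = 0.30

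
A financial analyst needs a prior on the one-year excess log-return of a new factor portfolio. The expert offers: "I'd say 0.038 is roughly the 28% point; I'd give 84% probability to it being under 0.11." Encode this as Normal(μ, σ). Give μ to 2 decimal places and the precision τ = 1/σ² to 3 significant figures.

The p-quantile of Normal(μ,σ) is μ + z_p·σ, with z_{0.28} = -0.5828 and z_{0.84} = 0.9945.
Eliminate σ: μ = (z₂·x₁ − z₁·x₂)/(z₂ − z₁) = (0.9945·0.038 − (-0.5828)·0.11)/1.577 = 0.06.
Then σ = (x₂ − x₁)/(z₂ − z₁) = (0.11 − 0.038)/1.577 = 0.05.
Precision τ = 1/σ² = 1/0.04565² = 480.

μ = 0.06, τ = 480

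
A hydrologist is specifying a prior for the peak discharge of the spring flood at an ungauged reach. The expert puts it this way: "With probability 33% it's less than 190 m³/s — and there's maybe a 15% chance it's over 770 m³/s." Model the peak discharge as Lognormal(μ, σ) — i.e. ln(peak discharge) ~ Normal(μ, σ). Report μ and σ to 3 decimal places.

μ ≈ 5.664, σ ≈ 0.948

If T ~ Lognormal(μ,σ) then ln T ~ Normal(μ,σ), so the p-quantile of ln T is μ + z_p·σ.
ln(190) = 5.247 and ln(770) = 6.646; z_{0.33} = -0.4399, z_{0.85} = 1.036.
σ = (6.646 − 5.247)/(1.036 − (-0.4399)) = 0.948.
μ = 5.247 − (-0.4399)·0.948 = 5.664.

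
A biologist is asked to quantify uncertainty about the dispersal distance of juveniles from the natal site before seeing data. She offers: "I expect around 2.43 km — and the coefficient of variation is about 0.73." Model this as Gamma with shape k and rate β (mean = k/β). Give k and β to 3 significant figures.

k ≈ 1.88, β ≈ 0.772

For Gamma(k, rate β): mean = k/β, variance = k/β², so CV = 1/√k.
CV = 0.73, hence k = 1/CV² = 1.88.
Then β = k/mean = 1.88/2.43 = 0.772.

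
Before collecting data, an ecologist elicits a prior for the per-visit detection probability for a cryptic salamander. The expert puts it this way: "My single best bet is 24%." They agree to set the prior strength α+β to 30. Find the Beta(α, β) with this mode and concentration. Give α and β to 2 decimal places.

For α,β > 1 the Beta mode is (α−1)/(α+β−2). With α+β = 30, the mode is (α−1)/28.
Set (α−1)/28 = 0.24 → α = 1 + 0.24·28 = 7.72.
β = 30 − α = 22.28.

α = 7.72, β = 22.28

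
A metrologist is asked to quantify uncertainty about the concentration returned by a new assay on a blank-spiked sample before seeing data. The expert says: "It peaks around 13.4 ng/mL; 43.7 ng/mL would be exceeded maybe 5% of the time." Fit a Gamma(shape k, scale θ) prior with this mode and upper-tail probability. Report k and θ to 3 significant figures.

Gamma(k,θ) with k>1 has mode (k−1)θ, so θ = 13.4/(k−1).
Need P(X < 43.7) = 0.95 with θ tied to k this way. Start at k = 2, θ = 13.4: P(X<43.7) ≈ 0.837.
Too low — raise k to concentrate. Iterating converges to k ≈ 2.87.
Then θ = 13.4/(2.87−1) ≈ 7.16.

k ≈ 2.87, θ ≈ 7.16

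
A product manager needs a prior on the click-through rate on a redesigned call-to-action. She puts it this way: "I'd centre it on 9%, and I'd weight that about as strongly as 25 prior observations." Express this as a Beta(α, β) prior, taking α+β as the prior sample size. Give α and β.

Under the effective-sample-size interpretation, Beta(α, β) has prior mean α/(α+β) and prior sample size α+β.
So α+β = 25 and α/(α+β) = 0.09, giving α = 0.09·25 = 2.25 and β = 25 − 2.25 = 22.75.

α = 2.25, β = 22.75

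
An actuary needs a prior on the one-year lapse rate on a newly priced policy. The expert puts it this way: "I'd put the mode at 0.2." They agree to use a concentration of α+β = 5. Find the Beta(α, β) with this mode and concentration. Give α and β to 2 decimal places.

α = 1.60, β = 3.40

For α,β > 1 the Beta mode is (α−1)/(α+β−2). With α+β = 5, the mode is (α−1)/3.
Set (α−1)/3 = 0.2 → α = 1 + 0.2·3 = 1.60.
β = 5 − α = 3.40.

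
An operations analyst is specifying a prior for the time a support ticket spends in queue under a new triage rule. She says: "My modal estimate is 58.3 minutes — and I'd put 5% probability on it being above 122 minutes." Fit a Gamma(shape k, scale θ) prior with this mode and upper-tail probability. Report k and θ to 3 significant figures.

k ≈ 6.07, θ ≈ 11.5

Gamma(k,θ) with k>1 has mode (k−1)θ, so θ = 58.3/(k−1).
Need P(X < 122) = 0.95 with θ tied to k this way. Start at k = 2, θ = 58.3: P(X<122) ≈ 0.618.
Too low — raise k to concentrate. Iterating converges to k ≈ 6.07.
Then θ = 58.3/(6.07−1) ≈ 11.5.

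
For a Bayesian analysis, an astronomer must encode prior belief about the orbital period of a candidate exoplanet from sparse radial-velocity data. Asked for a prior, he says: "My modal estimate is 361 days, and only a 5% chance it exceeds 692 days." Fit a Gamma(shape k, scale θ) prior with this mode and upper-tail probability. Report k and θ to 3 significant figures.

k ≈ 7.56, θ ≈ 55

Gamma(k,θ) with k>1 has mode (k−1)θ, so θ = 361/(k−1).
Need P(X < 692) = 0.95 with θ tied to k this way. Start at k = 2, θ = 361: P(X<692) ≈ 0.571.
Too low — raise k to concentrate. Iterating converges to k ≈ 7.56.
Then θ = 361/(7.56−1) ≈ 55.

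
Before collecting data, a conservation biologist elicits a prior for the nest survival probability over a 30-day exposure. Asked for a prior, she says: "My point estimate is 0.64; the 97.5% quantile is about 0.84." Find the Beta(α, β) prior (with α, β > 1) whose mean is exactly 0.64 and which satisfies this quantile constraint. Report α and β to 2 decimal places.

With mean 0.64 fixed, write α = 0.64s, β = 0.36s where s = α+β.
Need P(θ < 0.84) = 0.975 under Beta(0.64s, 0.36s). Normal approximation: (q−m)/√(m(1−m)/s) ≈ z_{0.975} = 1.96, so s ≈ 0.64·0.36·(1.96)²/(0.84−0.64)² = 22.1.
At s = 22.1: P(θ<0.84) ≈ 0.987. Adjusting to match 0.975 gives s ≈ 17.57.
So α = 0.64·17.57 ≈ 11.24, β = 0.36·17.57 ≈ 6.32.

α ≈ 11.24, β ≈ 6.32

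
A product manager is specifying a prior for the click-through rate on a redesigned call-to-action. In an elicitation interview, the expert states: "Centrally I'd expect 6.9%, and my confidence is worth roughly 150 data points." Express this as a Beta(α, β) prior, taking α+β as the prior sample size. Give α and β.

Under the effective-sample-size interpretation, Beta(α, β) has prior mean α/(α+β) and prior sample size α+β.
So α+β = 150 and α/(α+β) = 0.069, giving α = 0.069·150 = 10.35 and β = 150 − 10.35 = 139.65.

α = 10.35, β = 139.65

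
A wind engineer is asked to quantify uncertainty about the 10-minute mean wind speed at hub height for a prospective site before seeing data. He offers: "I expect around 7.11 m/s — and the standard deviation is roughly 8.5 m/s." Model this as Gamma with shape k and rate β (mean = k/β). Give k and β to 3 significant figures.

For Gamma(k, rate β): mean = k/β, variance = k/β², so CV = 1/√k.
CV = SD/mean = 8.5/7.11 = 1.195, hence k = 1/CV² = 0.7.
Then β = k/mean = 0.7/7.11 = 0.0984.

k ≈ 0.7, β ≈ 0.0984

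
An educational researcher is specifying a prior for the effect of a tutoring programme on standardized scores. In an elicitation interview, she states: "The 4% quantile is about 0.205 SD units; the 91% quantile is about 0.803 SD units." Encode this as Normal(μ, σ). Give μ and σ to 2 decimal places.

μ = 0.54, σ = 0.19

For Normal(μ,σ), the p-quantile is μ + z_p·σ. Here z_{0.04} = -1.751, z_{0.91} = 1.341.
So 0.205 = μ − 1.751σ and 0.803 = μ + 1.341σ.
Subtracting: σ = (0.803 − 0.205)/(1.341 − (-1.751)) = 0.19.
Then μ = 0.205 − (-1.751)·0.19 = 0.54.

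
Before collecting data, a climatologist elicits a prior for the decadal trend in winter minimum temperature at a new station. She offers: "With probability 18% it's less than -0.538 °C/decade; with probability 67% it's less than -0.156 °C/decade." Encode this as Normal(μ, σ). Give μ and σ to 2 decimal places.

The p-quantile of Normal(μ,σ) is μ + z_p·σ, with z_{0.18} = -0.9154 and z_{0.67} = 0.4399.
Eliminate σ: μ = (z₂·x₁ − z₁·x₂)/(z₂ − z₁) = (0.4399·-0.538 − (-0.9154)·-0.156)/1.355 = -0.28.
Then σ = (x₂ − x₁)/(z₂ − z₁) = (-0.156 − -0.538)/1.355 = 0.28.

μ = -0.28, σ = 0.28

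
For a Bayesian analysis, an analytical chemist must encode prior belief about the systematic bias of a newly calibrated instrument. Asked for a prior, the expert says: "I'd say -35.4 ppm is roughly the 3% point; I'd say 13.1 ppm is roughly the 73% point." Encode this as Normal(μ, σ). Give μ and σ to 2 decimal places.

The p-quantile of Normal(μ,σ) is μ + z_p·σ, with z_{0.03} = -1.881 and z_{0.73} = 0.6128.
Eliminate σ: μ = (z₂·x₁ − z₁·x₂)/(z₂ − z₁) = (0.6128·-35.4 − (-1.881)·13.1)/2.494 = 1.18.
Then σ = (x₂ − x₁)/(z₂ − z₁) = (13.1 − -35.4)/2.494 = 19.45.

μ = 1.18, σ = 19.45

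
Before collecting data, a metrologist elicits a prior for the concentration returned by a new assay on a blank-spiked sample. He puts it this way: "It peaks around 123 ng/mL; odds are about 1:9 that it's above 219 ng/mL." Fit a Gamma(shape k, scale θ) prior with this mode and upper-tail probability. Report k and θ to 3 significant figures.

k ≈ 6.72, θ ≈ 21.5

Gamma(k,θ) with k>1 has mode (k−1)θ, so θ = 123/(k−1).
Need P(X < 219) = 0.9 with θ tied to k this way. Start at k = 2, θ = 123: P(X<219) ≈ 0.531.
Too low — raise k to concentrate. Iterating converges to k ≈ 6.72.
Then θ = 123/(6.72−1) ≈ 21.5.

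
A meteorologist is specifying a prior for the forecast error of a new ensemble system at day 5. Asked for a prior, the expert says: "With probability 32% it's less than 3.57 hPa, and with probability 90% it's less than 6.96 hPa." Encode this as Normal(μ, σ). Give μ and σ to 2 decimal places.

For Normal(μ,σ), the p-quantile is μ + z_p·σ. Here z_{0.32} = -0.4677, z_{0.9} = 1.282.
So 3.57 = μ − 0.4677σ and 6.96 = μ + 1.282σ.
Subtracting: σ = (6.96 − 3.57)/(1.282 − (-0.4677)) = 1.94.
Then μ = 3.57 − (-0.4677)·1.94 = 4.48.

μ = 4.48, σ = 1.94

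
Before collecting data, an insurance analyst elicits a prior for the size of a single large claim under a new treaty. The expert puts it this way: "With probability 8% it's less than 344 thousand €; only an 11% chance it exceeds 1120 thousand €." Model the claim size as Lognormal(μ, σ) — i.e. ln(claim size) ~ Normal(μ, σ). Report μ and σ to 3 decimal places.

If T ~ Lognormal(μ,σ) then ln T ~ Normal(μ,σ), so the p-quantile of ln T is μ + z_p·σ.
ln(344) = 5.841 and ln(1120) = 7.021; z_{0.08} = -1.405, z_{0.89} = 1.227.
σ = (7.021 − 5.841)/(1.227 − (-1.405)) = 0.449.
μ = 5.841 − (-1.405)·0.449 = 6.471.

μ ≈ 6.471, σ ≈ 0.449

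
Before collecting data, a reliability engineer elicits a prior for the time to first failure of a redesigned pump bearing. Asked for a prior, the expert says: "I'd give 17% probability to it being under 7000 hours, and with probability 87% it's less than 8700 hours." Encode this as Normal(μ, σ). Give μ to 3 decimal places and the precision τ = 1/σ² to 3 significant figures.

For Normal(μ,σ), the p-quantile is μ + z_p·σ. Here z_{0.17} = -0.9542, z_{0.87} = 1.126.
So 7000 = μ − 0.9542σ and 8700 = μ + 1.126σ.
Subtracting: σ = (8700 − 7000)/(1.126 − (-0.9542)) = 817.089.
Then μ = 7000 − (-0.9542)·817.089 = 7779.638.
Precision τ = 1/σ² = 1/817.1² = 1.5e-06.

μ = 7779.638, τ = 1.5e-06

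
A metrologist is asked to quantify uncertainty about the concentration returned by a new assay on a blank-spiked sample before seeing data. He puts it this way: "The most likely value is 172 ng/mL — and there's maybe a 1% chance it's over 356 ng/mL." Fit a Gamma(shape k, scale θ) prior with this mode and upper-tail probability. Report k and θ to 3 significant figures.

Gamma(k,θ) with k>1 has mode (k−1)θ, so θ = 172/(k−1).
Need P(X < 356) = 0.99 with θ tied to k this way. Start at k = 2, θ = 172: P(X<356) ≈ 0.613.
Too low — raise k to concentrate. Iterating converges to k ≈ 10.2.
Then θ = 172/(10.2−1) ≈ 18.7.

k ≈ 10.2, θ ≈ 18.7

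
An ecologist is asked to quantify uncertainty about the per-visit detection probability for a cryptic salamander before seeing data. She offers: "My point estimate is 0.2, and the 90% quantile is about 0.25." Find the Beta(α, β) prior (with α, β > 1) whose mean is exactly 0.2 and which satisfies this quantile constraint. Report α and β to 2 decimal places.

α ≈ 21.86, β ≈ 87.44

With mean 0.2 fixed, write α = 0.2s, β = 0.8s where s = α+β.
Need P(θ < 0.25) = 0.9 under Beta(0.2s, 0.8s). Normal approximation: (q−m)/√(m(1−m)/s) ≈ z_{0.9} = 1.28, so s ≈ 0.2·0.8·(1.28)²/(0.25−0.2)² = 105.1.
At s = 105.1: P(θ<0.25) ≈ 0.896. Adjusting to match 0.9 gives s ≈ 109.30.
So α = 0.2·109.30 ≈ 21.86, β = 0.8·109.30 ≈ 87.44.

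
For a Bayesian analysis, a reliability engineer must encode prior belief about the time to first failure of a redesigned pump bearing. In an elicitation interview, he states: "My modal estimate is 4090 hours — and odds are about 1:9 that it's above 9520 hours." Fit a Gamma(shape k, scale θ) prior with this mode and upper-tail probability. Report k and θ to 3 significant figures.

k ≈ 3.69, θ ≈ 1520

Gamma(k,θ) with k>1 has mode (k−1)θ, so θ = 4090/(k−1).
Need P(X < 9520) = 0.9 with θ tied to k this way. Start at k = 2, θ = 4090: P(X<9520) ≈ 0.675.
Too low — raise k to concentrate. Iterating converges to k ≈ 3.69.
Then θ = 4090/(3.69−1) ≈ 1520.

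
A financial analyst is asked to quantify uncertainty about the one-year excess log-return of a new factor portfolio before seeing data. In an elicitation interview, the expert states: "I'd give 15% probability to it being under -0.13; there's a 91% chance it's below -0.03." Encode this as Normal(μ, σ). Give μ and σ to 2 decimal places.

μ = -0.09, σ = 0.04

For Normal(μ,σ), the p-quantile is μ + z_p·σ. Here z_{0.15} = -1.036, z_{0.91} = 1.341.
So -0.13 = μ − 1.036σ and -0.03 = μ + 1.341σ.
Subtracting: σ = (-0.03 − -0.13)/(1.341 − (-1.036)) = 0.04.
Then μ = -0.13 − (-1.036)·0.04 = -0.09.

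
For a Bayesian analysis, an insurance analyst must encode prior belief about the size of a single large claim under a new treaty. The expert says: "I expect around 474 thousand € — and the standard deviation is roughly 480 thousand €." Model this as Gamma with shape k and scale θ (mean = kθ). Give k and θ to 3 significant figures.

For Gamma(k, scale θ): mean = kθ, variance = kθ², so CV = 1/√k.
CV = SD/mean = 480/474 = 1.013, hence k = 1/CV² = 0.975.
Then θ = mean/k = 474/0.975 = 486.

k ≈ 0.975, θ ≈ 486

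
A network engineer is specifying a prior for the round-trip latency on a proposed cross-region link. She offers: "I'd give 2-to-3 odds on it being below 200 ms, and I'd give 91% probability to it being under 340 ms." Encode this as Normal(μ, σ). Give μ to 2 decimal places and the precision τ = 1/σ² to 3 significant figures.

The p-quantile of Normal(μ,σ) is μ + z_p·σ, with z_{0.4} = -0.2533 and z_{0.91} = 1.341.
Eliminate σ: μ = (z₂·x₁ − z₁·x₂)/(z₂ − z₁) = (1.341·200 − (-0.2533)·340)/1.594 = 222.25.
Then σ = (x₂ − x₁)/(z₂ − z₁) = (340 − 200)/1.594 = 87.82.
Precision τ = 1/σ² = 1/87.82² = 0.00013.

μ = 222.25, τ = 0.00013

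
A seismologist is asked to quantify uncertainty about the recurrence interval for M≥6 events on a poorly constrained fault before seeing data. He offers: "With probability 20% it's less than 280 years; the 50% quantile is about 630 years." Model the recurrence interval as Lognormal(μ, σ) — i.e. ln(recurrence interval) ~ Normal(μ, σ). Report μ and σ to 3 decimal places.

If T ~ Lognormal(μ,σ) then ln T ~ Normal(μ,σ), so the p-quantile of ln T is μ + z_p·σ.
ln(280) = 5.635 and ln(630) = 6.446; z_{0.2} = -0.8416, z_{0.5} = 0.
σ = (6.446 − 5.635)/(0 − (-0.8416)) = 0.964.
μ = 5.635 − (-0.8416)·0.964 = 6.446.

μ ≈ 6.446, σ ≈ 0.964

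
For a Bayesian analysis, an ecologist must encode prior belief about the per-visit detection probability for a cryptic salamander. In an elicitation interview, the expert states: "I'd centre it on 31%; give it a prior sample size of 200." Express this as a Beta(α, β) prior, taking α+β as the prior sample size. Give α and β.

α = 62, β = 138

Under the effective-sample-size interpretation, Beta(α, β) has prior mean α/(α+β) and prior sample size α+β.
So α+β = 200 and α/(α+β) = 0.31, giving α = 0.31·200 = 62 and β = 200 − 62 = 138.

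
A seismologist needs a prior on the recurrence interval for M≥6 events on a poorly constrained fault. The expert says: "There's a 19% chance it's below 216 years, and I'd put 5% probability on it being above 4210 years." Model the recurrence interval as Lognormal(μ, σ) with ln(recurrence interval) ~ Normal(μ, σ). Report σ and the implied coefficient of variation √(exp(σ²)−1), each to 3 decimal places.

If T ~ Lognormal(μ,σ) then ln T ~ Normal(μ,σ), so the p-quantile of ln T is μ + z_p·σ.
ln(216) = 5.375 and ln(4210) = 8.345; z_{0.19} = -0.8779, z_{0.95} = 1.645.
σ = (8.345 − 5.375)/(1.645 − (-0.8779)) = 1.177.
μ = 5.375 − (-0.8779)·1.177 = 6.409.
CV = √(exp(σ²)−1) = √(exp(1.3859)−1) = 1.732.

σ ≈ 1.177, CV ≈ 1.732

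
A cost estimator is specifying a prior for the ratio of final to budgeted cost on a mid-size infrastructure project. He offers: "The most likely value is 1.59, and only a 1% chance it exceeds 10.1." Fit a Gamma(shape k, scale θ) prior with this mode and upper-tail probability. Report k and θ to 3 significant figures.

k ≈ 2.06, θ ≈ 1.49

Gamma(k,θ) with k>1 has mode (k−1)θ, so θ = 1.59/(k−1).
Need P(X < 10.1) = 0.99 with θ tied to k this way. Start at k = 2, θ = 1.59: P(X<10.1) ≈ 0.987.
Too low — raise k to concentrate. Iterating converges to k ≈ 2.06.
Then θ = 1.59/(2.06−1) ≈ 1.49.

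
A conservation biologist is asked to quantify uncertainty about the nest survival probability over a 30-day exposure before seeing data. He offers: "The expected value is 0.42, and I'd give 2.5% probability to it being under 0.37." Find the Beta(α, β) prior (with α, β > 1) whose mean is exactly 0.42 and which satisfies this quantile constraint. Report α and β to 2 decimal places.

With mean 0.42 fixed, write α = 0.42s, β = 0.58s where s = α+β.
Need P(θ < 0.37) = 0.025 under Beta(0.42s, 0.58s). Normal approximation: (q−m)/√(m(1−m)/s) ≈ z_{0.025} = -1.96, so s ≈ 0.42·0.58·(-1.96)²/(0.37−0.42)² = 374.3.
At s = 374.3: P(θ<0.37) ≈ 0.024. Adjusting to match 0.025 gives s ≈ 366.76.
So α = 0.42·366.76 ≈ 154.04, β = 0.58·366.76 ≈ 212.72.

α ≈ 154.04, β ≈ 212.72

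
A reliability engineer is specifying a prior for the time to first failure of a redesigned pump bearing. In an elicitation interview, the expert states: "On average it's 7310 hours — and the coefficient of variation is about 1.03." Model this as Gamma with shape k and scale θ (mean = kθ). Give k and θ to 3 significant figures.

k ≈ 0.943, θ ≈ 7760

For Gamma(k, scale θ): mean = kθ, variance = kθ², so CV = 1/√k.
CV = 1.03, hence k = 1/CV² = 0.943.
Then θ = mean/k = 7310/0.943 = 7760.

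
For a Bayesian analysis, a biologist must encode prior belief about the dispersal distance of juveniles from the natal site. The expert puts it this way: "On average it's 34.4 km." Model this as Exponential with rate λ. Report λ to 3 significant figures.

Exponential mean = 1/λ, so λ = 1/34.4 = 0.0291.

λ ≈ 0.0291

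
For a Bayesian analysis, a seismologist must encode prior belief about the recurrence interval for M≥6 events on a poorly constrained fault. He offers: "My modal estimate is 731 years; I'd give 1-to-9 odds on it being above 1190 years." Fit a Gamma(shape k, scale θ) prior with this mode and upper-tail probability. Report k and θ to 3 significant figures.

Gamma(k,θ) with k>1 has mode (k−1)θ, so θ = 731/(k−1).
Need P(X < 1190) = 0.9 with θ tied to k this way. Start at k = 2, θ = 731: P(X<1190) ≈ 0.484.
Too low — raise k to concentrate. Iterating converges to k ≈ 8.93.
Then θ = 731/(8.93−1) ≈ 92.2.

k ≈ 8.93, θ ≈ 92.2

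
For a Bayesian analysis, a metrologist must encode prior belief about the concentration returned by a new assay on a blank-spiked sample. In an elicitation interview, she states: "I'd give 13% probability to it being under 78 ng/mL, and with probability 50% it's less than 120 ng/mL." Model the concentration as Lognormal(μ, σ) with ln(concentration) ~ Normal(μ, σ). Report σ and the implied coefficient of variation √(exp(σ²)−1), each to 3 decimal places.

σ ≈ 0.382, CV ≈ 0.397

If T ~ Lognormal(μ,σ) then ln T ~ Normal(μ,σ), so the p-quantile of ln T is μ + z_p·σ.
ln(78) = 4.357 and ln(120) = 4.787; z_{0.13} = -1.126, z_{0.5} = 0.
σ = (4.787 − 4.357)/(0 − (-1.126)) = 0.382.
μ = 4.357 − (-1.126)·0.382 = 4.787.
CV = √(exp(σ²)−1) = √(exp(0.1463)−1) = 0.397.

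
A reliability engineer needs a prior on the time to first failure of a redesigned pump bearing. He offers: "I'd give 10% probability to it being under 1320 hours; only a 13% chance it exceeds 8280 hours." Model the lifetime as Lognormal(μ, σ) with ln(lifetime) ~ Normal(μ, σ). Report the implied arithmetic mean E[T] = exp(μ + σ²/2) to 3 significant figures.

E[T] ≈ 4690 hours

If T ~ Lognormal(μ,σ) then ln T ~ Normal(μ,σ), so the p-quantile of ln T is μ + z_p·σ.
ln(1320) = 7.185 and ln(8280) = 9.022; z_{0.1} = -1.282, z_{0.87} = 1.126.
σ = (9.022 − 7.185)/(1.126 − (-1.282)) = 0.763.
μ = 7.185 − (-1.282)·0.763 = 8.163.
E[T] = exp(μ + σ²/2) = exp(8.163 + 0.2908) = 4690 hours.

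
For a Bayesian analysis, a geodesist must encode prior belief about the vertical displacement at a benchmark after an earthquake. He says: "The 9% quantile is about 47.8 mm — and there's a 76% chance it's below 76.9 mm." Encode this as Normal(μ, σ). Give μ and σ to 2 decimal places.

For Normal(μ,σ), the p-quantile is μ + z_p·σ. Here z_{0.09} = -1.341, z_{0.76} = 0.7063.
So 47.8 = μ − 1.341σ and 76.9 = μ + 0.7063σ.
Subtracting: σ = (76.9 − 47.8)/(0.7063 − (-1.341)) = 14.22.
Then μ = 47.8 − (-1.341)·14.22 = 66.86.

μ = 66.86, σ = 14.22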